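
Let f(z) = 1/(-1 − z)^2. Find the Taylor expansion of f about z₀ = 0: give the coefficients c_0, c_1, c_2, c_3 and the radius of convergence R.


Let w = z − z₀, so z = z₀ + w.
Then -1 − z = -1 − (z₀ + w) = (-1 − z₀) − w = -1 − w.
f(z) = 1/(-1 − w)^2 = (1/(-1)^2) · (1 − w/(-1))^{−2}.
By the binomial series (1−u)^{−2} = Σ_{n≥0} C(n+1, 1) u^n for |u|<1, with u = w/(-1):
  c_n = C(n+1, 1) / (-1)^(n+2).
  c_0 = 1/(-1)^2 = 1.
  c_1 = 2/(-1)^3 = -2.
  c_2 = 3/(-1)^4 = 3.
  c_3 = 4/(-1)^5 = -4.
The series is valid for |w/d| < 1, i.e. |z − z₀| < |d|.
Radius of convergence: R = |-1 − z₀| = |-1| = 1 (distance from z₀ to the singularity z = -1).

c_0 = 1, c_1 = -2, c_2 = 3, c_3 = -4; R = 1.


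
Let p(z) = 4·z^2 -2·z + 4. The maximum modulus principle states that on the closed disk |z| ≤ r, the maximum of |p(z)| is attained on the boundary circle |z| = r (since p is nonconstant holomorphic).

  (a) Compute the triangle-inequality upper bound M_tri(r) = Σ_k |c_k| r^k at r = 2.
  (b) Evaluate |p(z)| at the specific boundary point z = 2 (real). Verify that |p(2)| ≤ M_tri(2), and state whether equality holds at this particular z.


Coefficients: c_0 = 4, c_1 = -2, c_2 = 4. Radius r = 2.
Part (a). Triangle bound: M_tri(r) = Σ_k |c_k| r^k
  = |4|·2^0 + |-2|·2^1 + |4|·2^2
  = 4 + 4 + 16 = 24.
This bounds M(r) := max_{|z|=r} |p(z)| from above; equality holds iff all terms c_k z^k can be made to align in phase at a single z on |z|=r.
Part (b). At z = 2 (real, on the circle |z| = r):
  p(2) = (4)·2^0 + (-2)·2^1 + (4)·2^2 = 16.
  |p(2)| = 16.
Check: |p(2)| = 16 ≤ 24 = M_tri(2). ✓ Equality does not hold at z = 2 (the coefficients have mixed signs, so the terms do not all align in phase there).

M_tri(2) = 24; |p(2)| = 16; equality at z=2: no.


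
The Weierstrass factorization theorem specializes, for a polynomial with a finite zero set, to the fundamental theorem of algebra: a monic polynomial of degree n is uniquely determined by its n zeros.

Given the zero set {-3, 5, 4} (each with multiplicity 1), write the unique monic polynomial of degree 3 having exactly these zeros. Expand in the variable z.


The polynomial is p(z) = ∏_{α ∈ S} (z − α), where S = {-3, 5, 4}.
Expanding the product yields: p(z) = z^3 -6·z^2 -7·z + 60.
The resulting polynomial has degree 3 and real coefficients as required.

p(z) = z^3 -6·z^2 -7·z + 60.


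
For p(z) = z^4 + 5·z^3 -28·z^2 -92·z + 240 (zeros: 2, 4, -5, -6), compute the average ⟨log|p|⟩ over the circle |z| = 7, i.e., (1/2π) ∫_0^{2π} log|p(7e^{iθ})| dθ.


Zeros: -6, -5, 2, 4; r = 7.
Inside |z| < r: -6, -5, 2, 4. Outside (|z| ≥ r): ∅.
p(0) = 240, so log|p(0)| = log(240) = 5.4806.
Apply Jensen: I(r) = log|p(0)| + Σ_k log(r/|z_k|), summed over zeros inside |z| < r.
  log(r/|z_k|) for z_k = 2: log(7/2) = 1.2528
  log(r/|z_k|) for z_k = 4: log(7/4) = 0.5596
  log(r/|z_k|) for z_k = -5: log(7/5) = 0.3365
  log(r/|z_k|) for z_k = -6: log(7/6) = 0.1542
Sum over inside zeros: 2.3030.
I(r) = log|p(0)| + (inside sum) = 5.4806 + 2.3030 = 7.7836.
Closed form (all zeros inside, monic): I(r) = n·log(r) = 4·log(7) = 7.7836. ✓

I(r) ≈ 7.7836.


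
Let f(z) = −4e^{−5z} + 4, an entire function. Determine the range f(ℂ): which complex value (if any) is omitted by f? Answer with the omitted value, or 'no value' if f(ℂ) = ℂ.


Little Picard bounds the complement of f(ℂ) to at most one point.
e^{−5z} is never zero on ℂ, so -4·e^{−5z} takes every value in ℂ ∖ {0}. Adding 4 shifts the range to ℂ ∖ {4}. Thus f omits exactly the value 4.

Omitted value: 4.


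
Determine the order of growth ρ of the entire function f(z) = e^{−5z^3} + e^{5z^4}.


Each summand is entire of order 3 and 4 respectively (as in the single-exponential case). The order of a sum is at most the max of the orders, so ρ ≤ 4. For the lower bound: on |z|=r choose arg z so that 5z^4 is real positive; then |e^{5z^4}| = e^{5r^4} while |e^{-5z^3}| ≤ e^{5r^3} = o(e^{5r^4}). So |f| ≥ e^{5r^4}(1 − o(1)) and ρ ≥ 4. Hence ρ = max(3, 4) = 4.
Therefore ρ = 4.

Order ρ = 4.


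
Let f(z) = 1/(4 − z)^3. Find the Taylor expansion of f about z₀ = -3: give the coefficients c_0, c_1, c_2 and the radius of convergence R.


Let w = z − z₀, so z = z₀ + w.
Then 4 − z = 4 − (z₀ + w) = (4 − z₀) − w = 7 − w.
f(z) = 1/(7 − w)^3 = (1/(7)^3) · (1 − w/(7))^{−3}.
By the binomial series (1−u)^{−3} = Σ_{n≥0} C(n+2, 2) u^n for |u|<1, with u = w/(7):
  c_n = C(n+2, 2) / (7)^(n+3).
  c_0 = 1/(7)^3 = 1/343.
  c_1 = 3/(7)^4 = 3/2401.
  c_2 = 6/(7)^5 = 6/16807.
The series is valid for |w/d| < 1, i.e. |z − z₀| < |d|.
Radius of convergence: R = |4 − z₀| = |7| = 7 (distance from z₀ to the singularity z = 4).

c_0 = 1/343, c_1 = 3/2401, c_2 = 6/16807; R = 7.


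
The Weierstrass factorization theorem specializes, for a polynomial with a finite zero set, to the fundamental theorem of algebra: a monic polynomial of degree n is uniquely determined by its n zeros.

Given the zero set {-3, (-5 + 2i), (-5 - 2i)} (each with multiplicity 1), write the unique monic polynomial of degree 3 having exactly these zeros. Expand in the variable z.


The polynomial is p(z) = ∏_{α ∈ S} (z − α), where S = {-3, (-5 + 2i), (-5 - 2i)}.
Expanding the product yields: p(z) = z^3 + 13·z^2 + 59·z + 87.
Note conjugate pairs combine to real quadratics: (z − (-5+2i))(z − (-5−2i)) = z² + 10z + 29.
The resulting polynomial has degree 3 and real coefficients as required.

p(z) = z^3 + 13·z^2 + 59·z + 87.


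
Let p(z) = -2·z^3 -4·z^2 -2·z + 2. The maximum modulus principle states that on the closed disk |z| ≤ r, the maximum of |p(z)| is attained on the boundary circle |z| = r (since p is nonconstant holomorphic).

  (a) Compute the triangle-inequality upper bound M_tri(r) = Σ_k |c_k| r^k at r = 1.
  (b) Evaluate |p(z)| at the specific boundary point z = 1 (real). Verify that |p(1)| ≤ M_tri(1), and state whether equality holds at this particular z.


Coefficients: c_0 = 2, c_1 = -2, c_2 = -4, c_3 = -2. Radius r = 1.
Part (a). Triangle bound: M_tri(r) = Σ_k |c_k| r^k
  = |2|·1^0 + |-2|·1^1 + |-4|·1^2 + |-2|·1^3
  = 2 + 2 + 4 + 2 = 10.
This bounds M(r) := max_{|z|=r} |p(z)| from above; equality holds iff all terms c_k z^k can be made to align in phase at a single z on |z|=r.
Part (b). At z = 1 (real, on the circle |z| = r):
  p(1) = (2)·1^0 + (-2)·1^1 + (-4)·1^2 + (-2)·1^3 = -6.
  |p(1)| = 6.
Check: |p(1)| = 6 ≤ 10 = M_tri(1). ✓ Equality does not hold at z = 1 (the coefficients have mixed signs, so the terms do not all align in phase there).

M_tri(1) = 10; |p(1)| = 6; equality at z=1: no.


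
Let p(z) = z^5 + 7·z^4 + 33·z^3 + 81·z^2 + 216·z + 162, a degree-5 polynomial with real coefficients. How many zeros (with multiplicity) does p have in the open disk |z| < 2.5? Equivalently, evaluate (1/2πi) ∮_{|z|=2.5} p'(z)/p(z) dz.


The zeros of p are: -1, (0 + 3i), (0 - 3i), (-3 + 3i), (-3 - 3i).
Their magnitudes are: 1, 3, 3, 4.243, 4.243.
Zeros with |z| < R = 2.5: -1.
Count = 1.
By the argument principle, (1/2πi) ∮_{|z|=R} p'(z)/p(z) dz equals exactly this count.

Number of zeros inside |z| < 2.5: 1.


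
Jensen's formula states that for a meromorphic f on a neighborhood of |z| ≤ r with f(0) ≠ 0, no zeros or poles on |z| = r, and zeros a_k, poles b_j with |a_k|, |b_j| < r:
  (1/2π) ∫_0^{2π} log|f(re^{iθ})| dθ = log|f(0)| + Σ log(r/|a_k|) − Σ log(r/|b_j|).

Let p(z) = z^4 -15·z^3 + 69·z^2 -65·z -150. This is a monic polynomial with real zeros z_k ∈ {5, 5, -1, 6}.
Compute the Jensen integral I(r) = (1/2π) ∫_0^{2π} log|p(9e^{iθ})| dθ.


Zeros: -1, 5, 5, 6; r = 9.
Inside |z| < r: -1, 5, 5, 6. Outside (|z| ≥ r): ∅.
p(0) = -150, so log|p(0)| = log(150) = 5.0106.
Apply Jensen: I(r) = log|p(0)| + Σ_k log(r/|z_k|), summed over zeros inside |z| < r.
  log(r/|z_k|) for z_k = 5: log(9/5) = 0.5878
  log(r/|z_k|) for z_k = 5: log(9/5) = 0.5878
  log(r/|z_k|) for z_k = -1: log(9/1) = 2.1972
  log(r/|z_k|) for z_k = 6: log(9/6) = 0.4055
Sum over inside zeros: 3.7783.
I(r) = log|p(0)| + (inside sum) = 5.0106 + 3.7783 = 8.7889.
Closed form (all zeros inside, monic): I(r) = n·log(r) = 4·log(9) = 8.7889. ✓

I(r) ≈ 8.7889.


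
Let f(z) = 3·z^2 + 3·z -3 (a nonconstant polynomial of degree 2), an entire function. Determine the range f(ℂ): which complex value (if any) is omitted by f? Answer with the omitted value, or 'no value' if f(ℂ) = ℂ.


Little Picard bounds the complement of f(ℂ) to at most one point.
For every w ∈ ℂ, the equation p(z) − w = 0 is a nonconstant polynomial in z and hence has at least one root by the fundamental theorem of algebra. So p is surjective onto ℂ, omitting no value.

Omitted value: no value.


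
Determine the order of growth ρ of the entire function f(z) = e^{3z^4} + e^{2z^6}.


Each summand is entire of order 4 and 6 respectively (as in the single-exponential case). The order of a sum is at most the max of the orders, so ρ ≤ 6. For the lower bound: on |z|=r choose arg z so that 2z^6 is real positive; then |e^{2z^6}| = e^{2r^6} while |e^{3z^4}| ≤ e^{3r^4} = o(e^{2r^6}). So |f| ≥ e^{2r^6}(1 − o(1)) and ρ ≥ 6. Hence ρ = max(4, 6) = 6.
Therefore ρ = 6.

Order ρ = 6.


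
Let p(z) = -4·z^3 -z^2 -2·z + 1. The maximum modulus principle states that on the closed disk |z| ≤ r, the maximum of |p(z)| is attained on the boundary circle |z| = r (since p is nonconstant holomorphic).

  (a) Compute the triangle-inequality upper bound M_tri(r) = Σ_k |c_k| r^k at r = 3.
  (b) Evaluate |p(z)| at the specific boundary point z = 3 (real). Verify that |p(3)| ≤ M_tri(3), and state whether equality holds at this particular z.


Coefficients: c_0 = 1, c_1 = -2, c_2 = -1, c_3 = -4. Radius r = 3.
Part (a). Triangle bound: M_tri(r) = Σ_k |c_k| r^k
  = |1|·3^0 + |-2|·3^1 + |-1|·3^2 + |-4|·3^3
  = 1 + 6 + 9 + 108 = 124.
This bounds M(r) := max_{|z|=r} |p(z)| from above; equality holds iff all terms c_k z^k can be made to align in phase at a single z on |z|=r.
Part (b). At z = 3 (real, on the circle |z| = r):
  p(3) = (1)·3^0 + (-2)·3^1 + (-1)·3^2 + (-4)·3^3 = -122.
  |p(3)| = 122.
Check: |p(3)| = 122 ≤ 124 = M_tri(3). ✓ Equality does not hold at z = 3 (the coefficients have mixed signs, so the terms do not all align in phase there).

M_tri(3) = 124; |p(3)| = 122; equality at z=3: no.


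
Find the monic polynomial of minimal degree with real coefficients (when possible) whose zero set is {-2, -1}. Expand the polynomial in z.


The polynomial is p(z) = ∏_{α ∈ S} (z − α), where S = {-2, -1}.
Expanding the product yields: p(z) = z^2 + 3·z + 2.
The resulting polynomial has degree 2 and real coefficients as required.

p(z) = z^2 + 3·z + 2.


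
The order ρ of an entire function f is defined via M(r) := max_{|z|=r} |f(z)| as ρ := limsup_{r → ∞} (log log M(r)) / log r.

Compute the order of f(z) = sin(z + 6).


sin(w) is a linear combination of e^{iw} and e^{−iw} (or e^w, e^{−w} in the hyperbolic case), so |sin(w)| ≤ e^{|w|}. With w = z + 6, |w| ≤ 1|z| + 6 = 1r + 6 on |z| = r, giving M(r) ≤ e^{1r + 6}, so ρ ≤ 1. On a suitable ray (z = it for sin/cos; z = t for sinh/cosh, t real → ∞), |sin(z + 6)| grows like e^{1|t|}/2, so ρ ≥ 1. Hence ρ = 1.
Therefore ρ = 1.

Order ρ = 1.


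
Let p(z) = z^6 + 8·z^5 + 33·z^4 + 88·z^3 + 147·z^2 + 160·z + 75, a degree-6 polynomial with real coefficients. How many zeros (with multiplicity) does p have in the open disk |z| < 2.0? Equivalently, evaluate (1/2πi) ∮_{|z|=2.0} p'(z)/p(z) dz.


The zeros of p are: (-1 + 2i), (-1 - 2i), (-1 + 2i), (-1 - 2i), -1, -3.
Their magnitudes are: 2.236, 2.236, 2.236, 2.236, 1, 3.
Zeros with |z| < R = 2.0: -1.
Count = 1.
By the argument principle, (1/2πi) ∮_{|z|=R} p'(z)/p(z) dz equals exactly this count.

Number of zeros inside |z| < 2.0: 1.


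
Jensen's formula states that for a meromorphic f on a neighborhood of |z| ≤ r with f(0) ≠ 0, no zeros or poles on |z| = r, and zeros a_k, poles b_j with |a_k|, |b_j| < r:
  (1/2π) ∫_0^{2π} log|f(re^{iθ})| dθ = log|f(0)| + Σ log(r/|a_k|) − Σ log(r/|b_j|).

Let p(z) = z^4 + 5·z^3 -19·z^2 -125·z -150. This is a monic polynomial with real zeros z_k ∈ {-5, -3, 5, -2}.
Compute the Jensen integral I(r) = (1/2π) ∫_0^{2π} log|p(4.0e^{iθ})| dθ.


Zeros: -5, -3, -2, 5; r = 4.0.
Inside |z| < r: -3, -2. Outside (|z| ≥ r): -5, 5.
p(0) = -150, so log|p(0)| = log(150) = 5.0106.
Apply Jensen: I(r) = log|p(0)| + Σ_k log(r/|z_k|), summed over zeros inside |z| < r.
  log(r/|z_k|) for z_k = -3: log(4.0/3) = 0.2877
  log(r/|z_k|) for z_k = -2: log(4.0/2) = 0.6931
  Outside zeros (-5, 5) contribute nothing to the Jensen sum.
Sum over inside zeros: 0.9808.
I(r) = log|p(0)| + (inside sum) = 5.0106 + 0.9808 = 5.9915.
Note: since some zeros are outside |z| ≤ r, the simplified n·log(r) form does NOT apply — only the inside zeros contribute.

I(r) ≈ 5.9915.


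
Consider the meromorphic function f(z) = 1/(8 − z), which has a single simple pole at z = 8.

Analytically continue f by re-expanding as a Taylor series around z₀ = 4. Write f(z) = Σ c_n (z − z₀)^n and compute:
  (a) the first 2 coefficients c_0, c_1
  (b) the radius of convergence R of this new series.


Let w = z − z₀, so z = z₀ + w.
Then 8 − z = 8 − (z₀ + w) = (8 − z₀) − w = 4 − w.
f(z) = 1/(4 − w) = (1/(4)) · 1/(1 − w/(4)) = Σ_{n≥0} w^n / (4)^(n+1).
So c_n = 1/(4)^(n+1):
  c_0 = 1/(4)^1 = 1/4.
  c_1 = 1/(4)^2 = 1/16.
The series is valid for |w/d| < 1, i.e. |z − z₀| < |d|.
Radius of convergence: R = |8 − z₀| = |4| = 4 (distance from z₀ to the singularity z = 8).

c_0 = 1/4, c_1 = 1/16; R = 4.


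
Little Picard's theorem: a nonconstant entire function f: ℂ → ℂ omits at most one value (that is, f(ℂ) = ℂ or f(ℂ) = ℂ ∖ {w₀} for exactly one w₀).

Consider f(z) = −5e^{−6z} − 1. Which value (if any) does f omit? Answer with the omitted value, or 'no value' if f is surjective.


Little Picard bounds the complement of f(ℂ) to at most one point.
e^{−6z} is never zero on ℂ, so -5·e^{−6z} takes every value in ℂ ∖ {0}. Adding -1 shifts the range to ℂ ∖ {-1}. Thus f omits exactly the value -1.

Omitted value: -1.


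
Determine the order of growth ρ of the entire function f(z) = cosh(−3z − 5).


cosh(w) is a linear combination of e^{iw} and e^{−iw} (or e^w, e^{−w} in the hyperbolic case), so |cosh(w)| ≤ e^{|w|}. With w = −3z − 5, |w| ≤ 3|z| + 5 = 3r + 5 on |z| = r, giving M(r) ≤ e^{3r + 5}, so ρ ≤ 1. On a suitable ray (z = it for sin/cos; z = t for sinh/cosh, t real → ∞), |cosh(−3z − 5)| grows like e^{3|t|}/2, so ρ ≥ 1. Hence ρ = 1.
Therefore ρ = 1.

Order ρ = 1.


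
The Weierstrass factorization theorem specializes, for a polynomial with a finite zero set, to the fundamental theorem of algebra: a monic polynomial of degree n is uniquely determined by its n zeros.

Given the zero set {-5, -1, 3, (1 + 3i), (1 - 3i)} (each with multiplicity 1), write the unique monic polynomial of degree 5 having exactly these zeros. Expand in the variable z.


The polynomial is p(z) = ∏_{α ∈ S} (z − α), where S = {-5, -1, 3, (1 + 3i), (1 - 3i)}.
Expanding the product yields: p(z) = z^5 + z^4 -9·z^3 + 41·z^2 -100·z -150.
Note conjugate pairs combine to real quadratics: (z − (1+3i))(z − (1−3i)) = z² − 2z + 10.
The resulting polynomial has degree 5 and real coefficients as required.

p(z) = z^5 + z^4 -9·z^3 + 41·z^2 -100·z -150.


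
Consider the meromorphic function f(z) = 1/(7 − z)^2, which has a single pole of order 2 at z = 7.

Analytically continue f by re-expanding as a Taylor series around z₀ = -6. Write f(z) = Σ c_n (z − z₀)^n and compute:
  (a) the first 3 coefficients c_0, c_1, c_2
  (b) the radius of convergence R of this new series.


Let w = z − z₀, so z = z₀ + w.
Then 7 − z = 7 − (z₀ + w) = (7 − z₀) − w = 13 − w.
f(z) = 1/(13 − w)^2 = (1/(13)^2) · (1 − w/(13))^{−2}.
By the binomial series (1−u)^{−2} = Σ_{n≥0} C(n+1, 1) u^n for |u|<1, with u = w/(13):
  c_n = C(n+1, 1) / (13)^(n+2).
  c_0 = 1/(13)^2 = 1/169.
  c_1 = 2/(13)^3 = 2/2197.
  c_2 = 3/(13)^4 = 3/28561.
The series is valid for |w/d| < 1, i.e. |z − z₀| < |d|.
Radius of convergence: R = |7 − z₀| = |13| = 13 (distance from z₀ to the singularity z = 7).

c_0 = 1/169, c_1 = 2/2197, c_2 = 3/28561; R = 13.


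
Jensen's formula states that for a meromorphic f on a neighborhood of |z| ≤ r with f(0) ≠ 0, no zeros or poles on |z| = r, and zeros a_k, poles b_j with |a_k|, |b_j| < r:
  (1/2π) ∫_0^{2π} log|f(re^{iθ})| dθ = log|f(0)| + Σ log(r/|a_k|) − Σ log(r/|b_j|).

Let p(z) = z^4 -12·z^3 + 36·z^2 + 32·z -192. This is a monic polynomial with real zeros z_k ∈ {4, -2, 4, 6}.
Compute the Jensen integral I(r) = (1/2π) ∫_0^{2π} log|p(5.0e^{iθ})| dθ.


Zeros: -2, 4, 4, 6; r = 5.0.
Inside |z| < r: -2, 4, 4. Outside (|z| ≥ r): 6.
p(0) = -192, so log|p(0)| = log(192) = 5.2575.
Apply Jensen: I(r) = log|p(0)| + Σ_k log(r/|z_k|), summed over zeros inside |z| < r.
  log(r/|z_k|) for z_k = 4: log(5.0/4) = 0.2231
  log(r/|z_k|) for z_k = -2: log(5.0/2) = 0.9163
  log(r/|z_k|) for z_k = 4: log(5.0/4) = 0.2231
  Outside zeros (6) contribute nothing to the Jensen sum.
Sum over inside zeros: 1.3626.
I(r) = log|p(0)| + (inside sum) = 5.2575 + 1.3626 = 6.6201.
Note: since some zeros are outside |z| ≤ r, the simplified n·log(r) form does NOT apply — only the inside zeros contribute.

I(r) ≈ 6.6201.


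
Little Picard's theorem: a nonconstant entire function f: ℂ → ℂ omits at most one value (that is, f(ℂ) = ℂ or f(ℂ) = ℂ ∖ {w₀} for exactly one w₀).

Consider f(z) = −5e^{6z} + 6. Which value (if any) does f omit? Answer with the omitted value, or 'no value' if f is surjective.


Little Picard bounds the complement of f(ℂ) to at most one point.
e^{6z} is never zero on ℂ, so -5·e^{6z} takes every value in ℂ ∖ {0}. Adding 6 shifts the range to ℂ ∖ {6}. Thus f omits exactly the value 6.

Omitted value: 6.


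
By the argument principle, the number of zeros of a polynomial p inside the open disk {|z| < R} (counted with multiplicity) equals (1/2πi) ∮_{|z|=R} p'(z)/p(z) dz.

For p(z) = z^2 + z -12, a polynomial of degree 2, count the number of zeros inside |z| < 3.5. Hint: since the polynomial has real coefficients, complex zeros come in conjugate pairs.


The zeros of p are: -4, 3.
Their magnitudes are: 4, 3.
Zeros with |z| < R = 3.5: 3.
Count = 1.
By the argument principle, (1/2πi) ∮_{|z|=R} p'(z)/p(z) dz equals exactly this count.

Number of zeros inside |z| < 3.5: 1.


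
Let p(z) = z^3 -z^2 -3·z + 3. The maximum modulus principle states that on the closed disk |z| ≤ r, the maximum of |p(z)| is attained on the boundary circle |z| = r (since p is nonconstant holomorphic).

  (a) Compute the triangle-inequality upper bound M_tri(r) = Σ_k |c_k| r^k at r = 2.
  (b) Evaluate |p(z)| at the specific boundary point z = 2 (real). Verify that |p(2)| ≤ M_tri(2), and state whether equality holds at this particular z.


Coefficients: c_0 = 3, c_1 = -3, c_2 = -1, c_3 = 1. Radius r = 2.
Part (a). Triangle bound: M_tri(r) = Σ_k |c_k| r^k
  = |3|·2^0 + |-3|·2^1 + |-1|·2^2 + |1|·2^3
  = 3 + 6 + 4 + 8 = 21.
This bounds M(r) := max_{|z|=r} |p(z)| from above; equality holds iff all terms c_k z^k can be made to align in phase at a single z on |z|=r.
Part (b). At z = 2 (real, on the circle |z| = r):
  p(2) = (3)·2^0 + (-3)·2^1 + (-1)·2^2 + (1)·2^3 = 1.
  |p(2)| = 1.
Check: |p(2)| = 1 ≤ 21 = M_tri(2). ✓ Equality does not hold at z = 2 (the coefficients have mixed signs, so the terms do not all align in phase there).

M_tri(2) = 21; |p(2)| = 1; equality at z=2: no.


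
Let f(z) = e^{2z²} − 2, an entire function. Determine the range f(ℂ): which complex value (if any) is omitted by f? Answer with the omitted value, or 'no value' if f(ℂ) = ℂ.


Little Picard bounds the complement of f(ℂ) to at most one point.
The exponent g(z) = 2z² is a nonconstant polynomial, hence surjective onto ℂ. So e^{g(z)} takes every value in {e^w : w ∈ ℂ} = ℂ ∖ {0}. Adding -2 shifts the range to ℂ ∖ {-2}. f omits exactly -2.

Omitted value: -2.


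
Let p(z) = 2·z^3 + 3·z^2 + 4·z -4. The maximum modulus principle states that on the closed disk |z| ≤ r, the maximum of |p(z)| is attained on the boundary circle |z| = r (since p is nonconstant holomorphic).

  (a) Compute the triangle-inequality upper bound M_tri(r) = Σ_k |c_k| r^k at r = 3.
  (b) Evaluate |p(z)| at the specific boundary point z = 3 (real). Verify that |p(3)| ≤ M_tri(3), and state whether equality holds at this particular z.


Coefficients: c_0 = -4, c_1 = 4, c_2 = 3, c_3 = 2. Radius r = 3.
Part (a). Triangle bound: M_tri(r) = Σ_k |c_k| r^k
  = |-4|·3^0 + |4|·3^1 + |3|·3^2 + |2|·3^3
  = 4 + 12 + 27 + 54 = 97.
This bounds M(r) := max_{|z|=r} |p(z)| from above; equality holds iff all terms c_k z^k can be made to align in phase at a single z on |z|=r.
Part (b). At z = 3 (real, on the circle |z| = r):
  p(3) = (-4)·3^0 + (4)·3^1 + (3)·3^2 + (2)·3^3 = 89.
  |p(3)| = 89.
Check: |p(3)| = 89 ≤ 97 = M_tri(3). ✓ Equality does not hold at z = 3 (the coefficients have mixed signs, so the terms do not all align in phase there).

M_tri(3) = 97; |p(3)| = 89; equality at z=3: no.


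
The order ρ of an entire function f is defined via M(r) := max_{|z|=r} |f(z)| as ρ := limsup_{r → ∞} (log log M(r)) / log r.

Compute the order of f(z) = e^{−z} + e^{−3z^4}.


Each summand is entire of order 1 and 4 respectively (as in the single-exponential case). The order of a sum is at most the max of the orders, so ρ ≤ 4. For the lower bound: on |z|=r choose arg z so that -3z^4 is real positive; then |e^{-3z^4}| = e^{3r^4} while |e^{-1z}| ≤ e^{1r^1} = o(e^{3r^4}). So |f| ≥ e^{3r^4}(1 − o(1)) and ρ ≥ 4. Hence ρ = max(1, 4) = 4.
Therefore ρ = 4.

Order ρ = 4.


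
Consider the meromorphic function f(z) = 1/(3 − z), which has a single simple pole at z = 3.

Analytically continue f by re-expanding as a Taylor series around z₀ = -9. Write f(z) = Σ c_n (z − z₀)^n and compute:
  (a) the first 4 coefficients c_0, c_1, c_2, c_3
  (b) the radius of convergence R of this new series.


Let w = z − z₀, so z = z₀ + w.
Then 3 − z = 3 − (z₀ + w) = (3 − z₀) − w = 12 − w.
f(z) = 1/(12 − w) = (1/(12)) · 1/(1 − w/(12)) = Σ_{n≥0} w^n / (12)^(n+1).
So c_n = 1/(12)^(n+1):
  c_0 = 1/(12)^1 = 1/12.
  c_1 = 1/(12)^2 = 1/144.
  c_2 = 1/(12)^3 = 1/1728.
  c_3 = 1/(12)^4 = 1/20736.
The series is valid for |w/d| < 1, i.e. |z − z₀| < |d|.
Radius of convergence: R = |3 − z₀| = |12| = 12 (distance from z₀ to the singularity z = 3).

c_0 = 1/12, c_1 = 1/144, c_2 = 1/1728, c_3 = 1/20736; R = 12.


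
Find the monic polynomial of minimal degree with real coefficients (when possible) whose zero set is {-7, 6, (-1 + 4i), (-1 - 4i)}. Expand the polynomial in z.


The polynomial is p(z) = ∏_{α ∈ S} (z − α), where S = {-7, 6, (-1 + 4i), (-1 - 4i)}.
Expanding the product yields: p(z) = z^4 + 3·z^3 -23·z^2 -67·z -714.
Note conjugate pairs combine to real quadratics: (z − (-1+4i))(z − (-1−4i)) = z² + 2z + 17.
The resulting polynomial has degree 4 and real coefficients as required.

p(z) = z^4 + 3·z^3 -23·z^2 -67·z -714.


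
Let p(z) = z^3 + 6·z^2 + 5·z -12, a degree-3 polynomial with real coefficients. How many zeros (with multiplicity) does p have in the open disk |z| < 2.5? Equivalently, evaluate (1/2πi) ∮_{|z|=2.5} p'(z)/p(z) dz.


The zeros of p are: -3, -4, 1.
Their magnitudes are: 3, 4, 1.
Zeros with |z| < R = 2.5: 1.
Count = 1.
By the argument principle, (1/2πi) ∮_{|z|=R} p'(z)/p(z) dz equals exactly this count.

Number of zeros inside |z| < 2.5: 1.


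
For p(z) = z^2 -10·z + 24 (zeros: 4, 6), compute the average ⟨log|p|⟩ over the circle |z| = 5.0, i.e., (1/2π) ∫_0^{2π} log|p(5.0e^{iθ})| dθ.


Zeros: 4, 6; r = 5.0.
Inside |z| < r: 4. Outside (|z| ≥ r): 6.
p(0) = 24, so log|p(0)| = log(24) = 3.1781.
Apply Jensen: I(r) = log|p(0)| + Σ_k log(r/|z_k|), summed over zeros inside |z| < r.
  log(r/|z_k|) for z_k = 4: log(5.0/4) = 0.2231
  Outside zeros (6) contribute nothing to the Jensen sum.
Sum over inside zeros: 0.2231.
I(r) = log|p(0)| + (inside sum) = 3.1781 + 0.2231 = 3.4012.
Note: since some zeros are outside |z| ≤ r, the simplified n·log(r) form does NOT apply — only the inside zeros contribute.

I(r) ≈ 3.4012.


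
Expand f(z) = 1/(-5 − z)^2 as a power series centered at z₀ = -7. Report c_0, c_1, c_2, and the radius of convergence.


Let w = z − z₀, so z = z₀ + w.
Then -5 − z = -5 − (z₀ + w) = (-5 − z₀) − w = 2 − w.
f(z) = 1/(2 − w)^2 = (1/(2)^2) · (1 − w/(2))^{−2}.
By the binomial series (1−u)^{−2} = Σ_{n≥0} C(n+1, 1) u^n for |u|<1, with u = w/(2):
  c_n = C(n+1, 1) / (2)^(n+2).
  c_0 = 1/(2)^2 = 1/4.
  c_1 = 2/(2)^3 = 1/4.
  c_2 = 3/(2)^4 = 3/16.
The series is valid for |w/d| < 1, i.e. |z − z₀| < |d|.
Radius of convergence: R = |-5 − z₀| = |2| = 2 (distance from z₀ to the singularity z = -5).

c_0 = 1/4, c_1 = 1/4, c_2 = 3/16; R = 2.


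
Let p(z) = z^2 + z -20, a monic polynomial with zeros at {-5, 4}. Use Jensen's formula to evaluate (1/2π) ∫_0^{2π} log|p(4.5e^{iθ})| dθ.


Zeros: -5, 4; r = 4.5.
Inside |z| < r: 4. Outside (|z| ≥ r): -5.
p(0) = -20, so log|p(0)| = log(20) = 2.9957.
Apply Jensen: I(r) = log|p(0)| + Σ_k log(r/|z_k|), summed over zeros inside |z| < r.
  log(r/|z_k|) for z_k = 4: log(4.5/4) = 0.1178
  Outside zeros (-5) contribute nothing to the Jensen sum.
Sum over inside zeros: 0.1178.
I(r) = log|p(0)| + (inside sum) = 2.9957 + 0.1178 = 3.1135.
Note: since some zeros are outside |z| ≤ r, the simplified n·log(r) form does NOT apply — only the inside zeros contribute.

I(r) ≈ 3.1135.


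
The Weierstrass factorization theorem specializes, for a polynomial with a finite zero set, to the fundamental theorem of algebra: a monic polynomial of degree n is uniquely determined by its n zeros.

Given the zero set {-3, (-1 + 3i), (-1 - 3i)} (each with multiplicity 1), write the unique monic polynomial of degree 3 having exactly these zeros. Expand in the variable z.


The polynomial is p(z) = ∏_{α ∈ S} (z − α), where S = {-3, (-1 + 3i), (-1 - 3i)}.
Expanding the product yields: p(z) = z^3 + 5·z^2 + 16·z + 30.
Note conjugate pairs combine to real quadratics: (z − (-1+3i))(z − (-1−3i)) = z² + 2z + 10.
The resulting polynomial has degree 3 and real coefficients as required.

p(z) = z^3 + 5·z^2 + 16·z + 30.


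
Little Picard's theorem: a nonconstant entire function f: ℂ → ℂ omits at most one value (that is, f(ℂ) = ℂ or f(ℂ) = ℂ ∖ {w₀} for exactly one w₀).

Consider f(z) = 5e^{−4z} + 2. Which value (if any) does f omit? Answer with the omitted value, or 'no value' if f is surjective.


Little Picard bounds the complement of f(ℂ) to at most one point.
e^{−4z} is never zero on ℂ, so 5·e^{−4z} takes every value in ℂ ∖ {0}. Adding 2 shifts the range to ℂ ∖ {2}. Thus f omits exactly the value 2.

Omitted value: 2.


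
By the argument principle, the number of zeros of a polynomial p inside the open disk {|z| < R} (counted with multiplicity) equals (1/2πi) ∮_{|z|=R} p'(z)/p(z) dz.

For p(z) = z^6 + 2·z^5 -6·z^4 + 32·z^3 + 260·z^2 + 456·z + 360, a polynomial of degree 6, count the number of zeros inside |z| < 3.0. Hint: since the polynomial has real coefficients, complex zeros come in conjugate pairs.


The zeros of p are: (-3 + 1i), (-3 - 1i), (-1 + 1i), (-1 - 1i), (3 + 3i), (3 - 3i).
Their magnitudes are: 3.162, 3.162, 1.414, 1.414, 4.243, 4.243.
Zeros with |z| < R = 3.0: (-1 + 1i), (-1 - 1i).
Count = 2.
By the argument principle, (1/2πi) ∮_{|z|=R} p'(z)/p(z) dz equals exactly this count.

Number of zeros inside |z| < 3.0: 2.


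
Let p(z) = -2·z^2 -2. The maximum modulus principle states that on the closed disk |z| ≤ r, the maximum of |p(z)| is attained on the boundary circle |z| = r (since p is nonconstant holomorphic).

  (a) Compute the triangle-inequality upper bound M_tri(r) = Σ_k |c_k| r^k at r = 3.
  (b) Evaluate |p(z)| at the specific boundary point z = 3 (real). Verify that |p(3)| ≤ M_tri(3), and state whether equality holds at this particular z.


Coefficients: c_0 = -2, c_1 = 0, c_2 = -2. Radius r = 3.
Part (a). Triangle bound: M_tri(r) = Σ_k |c_k| r^k
  = |-2|·3^0 + |0|·3^1 + |-2|·3^2
  = 2 + 0 + 18 = 20.
This bounds M(r) := max_{|z|=r} |p(z)| from above; equality holds iff all terms c_k z^k can be made to align in phase at a single z on |z|=r.
Part (b). At z = 3 (real, on the circle |z| = r):
  p(3) = (-2)·3^0 + (0)·3^1 + (-2)·3^2 = -20.
  |p(3)| = 20.
Since all nonzero coefficients share the same sign, |p(3)| = 20 = M_tri(3); the triangle bound is attained at z = 3, so in fact M(r) = 20.

M_tri(3) = 20; |p(3)| = 20; equality at z=3: yes.


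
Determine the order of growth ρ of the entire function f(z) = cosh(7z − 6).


cosh(w) is a linear combination of e^{iw} and e^{−iw} (or e^w, e^{−w} in the hyperbolic case), so |cosh(w)| ≤ e^{|w|}. With w = 7z − 6, |w| ≤ 7|z| + 6 = 7r + 6 on |z| = r, giving M(r) ≤ e^{7r + 6}, so ρ ≤ 1. On a suitable ray (z = it for sin/cos; z = t for sinh/cosh, t real → ∞), |cosh(7z − 6)| grows like e^{7|t|}/2, so ρ ≥ 1. Hence ρ = 1.
Therefore ρ = 1.

Order ρ = 1.


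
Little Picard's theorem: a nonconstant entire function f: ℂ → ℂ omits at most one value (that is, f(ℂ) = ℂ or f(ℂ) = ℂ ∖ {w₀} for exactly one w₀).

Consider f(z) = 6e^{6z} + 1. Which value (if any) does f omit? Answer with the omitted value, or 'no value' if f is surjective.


Little Picard bounds the complement of f(ℂ) to at most one point.
e^{6z} is never zero on ℂ, so 6·e^{6z} takes every value in ℂ ∖ {0}. Adding 1 shifts the range to ℂ ∖ {1}. Thus f omits exactly the value 1.

Omitted value: 1.


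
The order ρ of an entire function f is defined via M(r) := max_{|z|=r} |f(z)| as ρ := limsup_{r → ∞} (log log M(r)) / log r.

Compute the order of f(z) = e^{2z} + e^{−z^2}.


Each summand is entire of order 1 and 2 respectively (as in the single-exponential case). The order of a sum is at most the max of the orders, so ρ ≤ 2. For the lower bound: on |z|=r choose arg z so that -1z^2 is real positive; then |e^{-1z^2}| = e^{1r^2} while |e^{2z}| ≤ e^{2r^1} = o(e^{1r^2}). So |f| ≥ e^{1r^2}(1 − o(1)) and ρ ≥ 2. Hence ρ = max(1, 2) = 2.
Therefore ρ = 2.

Order ρ = 2.


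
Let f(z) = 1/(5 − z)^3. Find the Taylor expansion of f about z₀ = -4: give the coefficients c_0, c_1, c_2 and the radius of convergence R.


Let w = z − z₀, so z = z₀ + w.
Then 5 − z = 5 − (z₀ + w) = (5 − z₀) − w = 9 − w.
f(z) = 1/(9 − w)^3 = (1/(9)^3) · (1 − w/(9))^{−3}.
By the binomial series (1−u)^{−3} = Σ_{n≥0} C(n+2, 2) u^n for |u|<1, with u = w/(9):
  c_n = C(n+2, 2) / (9)^(n+3).
  c_0 = 1/(9)^3 = 1/729.
  c_1 = 3/(9)^4 = 1/2187.
  c_2 = 6/(9)^5 = 2/19683.
The series is valid for |w/d| < 1, i.e. |z − z₀| < |d|.
Radius of convergence: R = |5 − z₀| = |9| = 9 (distance from z₀ to the singularity z = 5).

c_0 = 1/729, c_1 = 1/2187, c_2 = 2/19683; R = 9.


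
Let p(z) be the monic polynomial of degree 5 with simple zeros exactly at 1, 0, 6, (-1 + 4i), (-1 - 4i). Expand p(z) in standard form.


The polynomial is p(z) = ∏_{α ∈ S} (z − α), where S = {1, 0, 6, (-1 + 4i), (-1 - 4i)}.
Expanding the product yields: p(z) = z^5 -5·z^4 + 9·z^3 -107·z^2 + 102·z.
Note conjugate pairs combine to real quadratics: (z − (-1+4i))(z − (-1−4i)) = z² + 2z + 17.
The resulting polynomial has degree 5 and real coefficients as required.

p(z) = z^5 -5·z^4 + 9·z^3 -107·z^2 + 102·z.


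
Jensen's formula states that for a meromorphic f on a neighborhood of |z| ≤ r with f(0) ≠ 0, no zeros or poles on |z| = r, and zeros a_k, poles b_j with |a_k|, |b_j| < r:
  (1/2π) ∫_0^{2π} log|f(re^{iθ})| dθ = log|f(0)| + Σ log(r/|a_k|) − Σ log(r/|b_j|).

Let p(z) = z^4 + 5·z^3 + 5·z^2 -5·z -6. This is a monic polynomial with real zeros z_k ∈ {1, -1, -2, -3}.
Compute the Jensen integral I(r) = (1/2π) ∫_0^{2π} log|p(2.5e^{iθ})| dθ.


Zeros: -3, -2, -1, 1; r = 2.5.
Inside |z| < r: -2, -1, 1. Outside (|z| ≥ r): -3.
p(0) = -6, so log|p(0)| = log(6) = 1.7918.
Apply Jensen: I(r) = log|p(0)| + Σ_k log(r/|z_k|), summed over zeros inside |z| < r.
  log(r/|z_k|) for z_k = 1: log(2.5/1) = 0.9163
  log(r/|z_k|) for z_k = -1: log(2.5/1) = 0.9163
  log(r/|z_k|) for z_k = -2: log(2.5/2) = 0.2231
  Outside zeros (-3) contribute nothing to the Jensen sum.
Sum over inside zeros: 2.0557.
I(r) = log|p(0)| + (inside sum) = 1.7918 + 2.0557 = 3.8475.
Note: since some zeros are outside |z| ≤ r, the simplified n·log(r) form does NOT apply — only the inside zeros contribute.

I(r) ≈ 3.8475.


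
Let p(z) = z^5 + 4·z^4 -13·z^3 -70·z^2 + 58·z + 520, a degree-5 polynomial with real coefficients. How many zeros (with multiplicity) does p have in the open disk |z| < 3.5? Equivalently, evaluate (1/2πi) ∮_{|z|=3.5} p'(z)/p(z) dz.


The zeros of p are: -4, (-3 + 2i), (-3 - 2i), (3 + 1i), (3 - 1i).
Their magnitudes are: 4, 3.606, 3.606, 3.162, 3.162.
Zeros with |z| < R = 3.5: (3 + 1i), (3 - 1i).
Count = 2.
By the argument principle, (1/2πi) ∮_{|z|=R} p'(z)/p(z) dz equals exactly this count.

Number of zeros inside |z| < 3.5: 2.


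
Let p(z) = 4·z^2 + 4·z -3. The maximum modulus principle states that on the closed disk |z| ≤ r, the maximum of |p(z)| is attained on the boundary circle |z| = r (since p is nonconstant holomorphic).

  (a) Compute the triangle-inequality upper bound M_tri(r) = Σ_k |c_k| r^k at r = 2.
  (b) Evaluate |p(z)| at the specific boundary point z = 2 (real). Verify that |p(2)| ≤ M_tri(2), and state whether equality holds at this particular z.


Coefficients: c_0 = -3, c_1 = 4, c_2 = 4. Radius r = 2.
Part (a). Triangle bound: M_tri(r) = Σ_k |c_k| r^k
  = |-3|·2^0 + |4|·2^1 + |4|·2^2
  = 3 + 8 + 16 = 27.
This bounds M(r) := max_{|z|=r} |p(z)| from above; equality holds iff all terms c_k z^k can be made to align in phase at a single z on |z|=r.
Part (b). At z = 2 (real, on the circle |z| = r):
  p(2) = (-3)·2^0 + (4)·2^1 + (4)·2^2 = 21.
  |p(2)| = 21.
Check: |p(2)| = 21 ≤ 27 = M_tri(2). ✓ Equality does not hold at z = 2 (the coefficients have mixed signs, so the terms do not all align in phase there).

M_tri(2) = 27; |p(2)| = 21; equality at z=2: no.


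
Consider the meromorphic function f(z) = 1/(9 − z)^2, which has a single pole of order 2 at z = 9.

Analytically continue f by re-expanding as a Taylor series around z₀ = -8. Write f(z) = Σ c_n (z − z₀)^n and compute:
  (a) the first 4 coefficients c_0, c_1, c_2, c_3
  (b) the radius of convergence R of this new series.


Let w = z − z₀, so z = z₀ + w.
Then 9 − z = 9 − (z₀ + w) = (9 − z₀) − w = 17 − w.
f(z) = 1/(17 − w)^2 = (1/(17)^2) · (1 − w/(17))^{−2}.
By the binomial series (1−u)^{−2} = Σ_{n≥0} C(n+1, 1) u^n for |u|<1, with u = w/(17):
  c_n = C(n+1, 1) / (17)^(n+2).
  c_0 = 1/(17)^2 = 1/289.
  c_1 = 2/(17)^3 = 2/4913.
  c_2 = 3/(17)^4 = 3/83521.
  c_3 = 4/(17)^5 = 4/1419857.
The series is valid for |w/d| < 1, i.e. |z − z₀| < |d|.
Radius of convergence: R = |9 − z₀| = |17| = 17 (distance from z₀ to the singularity z = 9).

c_0 = 1/289, c_1 = 2/4913, c_2 = 3/83521, c_3 = 4/1419857; R = 17.


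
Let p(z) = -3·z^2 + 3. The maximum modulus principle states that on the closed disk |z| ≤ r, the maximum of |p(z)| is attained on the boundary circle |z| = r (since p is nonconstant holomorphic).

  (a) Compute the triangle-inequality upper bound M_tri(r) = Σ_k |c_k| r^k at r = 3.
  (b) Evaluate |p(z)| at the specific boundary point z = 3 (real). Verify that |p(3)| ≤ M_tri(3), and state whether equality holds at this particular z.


Coefficients: c_0 = 3, c_1 = 0, c_2 = -3. Radius r = 3.
Part (a). Triangle bound: M_tri(r) = Σ_k |c_k| r^k
  = |3|·3^0 + |0|·3^1 + |-3|·3^2
  = 3 + 0 + 27 = 30.
This bounds M(r) := max_{|z|=r} |p(z)| from above; equality holds iff all terms c_k z^k can be made to align in phase at a single z on |z|=r.
Part (b). At z = 3 (real, on the circle |z| = r):
  p(3) = (3)·3^0 + (0)·3^1 + (-3)·3^2 = -24.
  |p(3)| = 24.
Check: |p(3)| = 24 ≤ 30 = M_tri(3). ✓ Equality does not hold at z = 3 (the coefficients have mixed signs, so the terms do not all align in phase there).

M_tri(3) = 30; |p(3)| = 24; equality at z=3: no.


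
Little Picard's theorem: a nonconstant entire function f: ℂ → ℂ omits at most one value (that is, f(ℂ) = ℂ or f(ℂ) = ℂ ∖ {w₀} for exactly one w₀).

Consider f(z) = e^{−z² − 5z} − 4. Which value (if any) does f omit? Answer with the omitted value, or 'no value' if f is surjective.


Little Picard bounds the complement of f(ℂ) to at most one point.
The exponent g(z) = −z² − 5z is a nonconstant polynomial, hence surjective onto ℂ. So e^{g(z)} takes every value in {e^w : w ∈ ℂ} = ℂ ∖ {0}. Adding -4 shifts the range to ℂ ∖ {-4}. f omits exactly -4.

Omitted value: -4.


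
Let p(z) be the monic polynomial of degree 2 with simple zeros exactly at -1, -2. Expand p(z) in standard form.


The polynomial is p(z) = ∏_{α ∈ S} (z − α), where S = {-1, -2}.
Expanding the product yields: p(z) = z^2 + 3·z + 2.
The resulting polynomial has degree 2 and real coefficients as required.

p(z) = z^2 + 3·z + 2.


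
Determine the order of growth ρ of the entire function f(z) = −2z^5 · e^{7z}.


M(r) = max_{|z|=r} |-2|·|z|^5·|e^{7z}| = 2·r^5 · e^{7r^1} (the factors attain their maxima compatibly on |z|=r). Then log M(r) = log 2 + 5·log r + 7r^1, dominated by the last term, so log log M(r) ~ 1·log r. The polynomial factor -2z^5 contributes only a log r term and does not affect the order. ρ = 1.
Therefore ρ = 1.

Order ρ = 1.


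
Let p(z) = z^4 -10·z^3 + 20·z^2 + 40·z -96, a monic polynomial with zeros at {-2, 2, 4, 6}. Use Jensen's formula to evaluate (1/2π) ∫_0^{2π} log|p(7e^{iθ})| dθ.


Zeros: -2, 2, 4, 6; r = 7.
Inside |z| < r: -2, 2, 4, 6. Outside (|z| ≥ r): ∅.
p(0) = -96, so log|p(0)| = log(96) = 4.5643.
Apply Jensen: I(r) = log|p(0)| + Σ_k log(r/|z_k|), summed over zeros inside |z| < r.
  log(r/|z_k|) for z_k = -2: log(7/2) = 1.2528
  log(r/|z_k|) for z_k = 2: log(7/2) = 1.2528
  log(r/|z_k|) for z_k = 4: log(7/4) = 0.5596
  log(r/|z_k|) for z_k = 6: log(7/6) = 0.1542
Sum over inside zeros: 3.2193.
I(r) = log|p(0)| + (inside sum) = 4.5643 + 3.2193 = 7.7836.
Closed form (all zeros inside, monic): I(r) = n·log(r) = 4·log(7) = 7.7836. ✓

I(r) ≈ 7.7836.


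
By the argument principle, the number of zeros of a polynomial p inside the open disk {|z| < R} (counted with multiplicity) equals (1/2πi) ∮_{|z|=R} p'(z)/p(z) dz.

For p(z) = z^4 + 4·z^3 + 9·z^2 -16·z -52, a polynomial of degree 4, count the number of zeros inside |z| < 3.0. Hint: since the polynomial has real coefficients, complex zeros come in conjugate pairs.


The zeros of p are: -2, 2, (-2 + 3i), (-2 - 3i).
Their magnitudes are: 2, 2, 3.606, 3.606.
Zeros with |z| < R = 3.0: -2, 2.
Count = 2.
By the argument principle, (1/2πi) ∮_{|z|=R} p'(z)/p(z) dz equals exactly this count.

Number of zeros inside |z| < 3.0: 2.


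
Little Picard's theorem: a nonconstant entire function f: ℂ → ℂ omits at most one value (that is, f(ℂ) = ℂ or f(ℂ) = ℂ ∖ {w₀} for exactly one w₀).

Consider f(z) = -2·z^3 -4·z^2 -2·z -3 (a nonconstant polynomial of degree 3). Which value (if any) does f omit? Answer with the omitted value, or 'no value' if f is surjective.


Little Picard bounds the complement of f(ℂ) to at most one point.
For every w ∈ ℂ, the equation p(z) − w = 0 is a nonconstant polynomial in z and hence has at least one root by the fundamental theorem of algebra. So p is surjective onto ℂ, omitting no value.

Omitted value: no value.
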